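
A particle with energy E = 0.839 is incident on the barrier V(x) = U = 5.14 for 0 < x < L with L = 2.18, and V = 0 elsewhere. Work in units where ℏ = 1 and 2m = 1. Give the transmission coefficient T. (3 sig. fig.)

E < U: inside the barrier ψ ∝ e^{±κx} with κ = √(2m(U − E))/ℏ = 2.074.
κL = 4.521, sinh(κL) = 45.96.
Matching ψ, ψ′ at both faces gives T = [1 + U² sinh²(κL) / (4E(U − E))]⁻¹ = 1/3868 = 0.000259.

T = 0.000259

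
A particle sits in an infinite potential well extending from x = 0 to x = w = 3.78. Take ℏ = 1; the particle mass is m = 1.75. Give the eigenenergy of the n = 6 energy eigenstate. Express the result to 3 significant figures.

E = 7.10

Requiring ψ(0) = ψ(w) = 0 quantises k = nπ/w, hence E_n = ℏ²k²/2m = n²π²ℏ²/(2mw²).
E_6 = 6² × π² / (2 × 1.75 × 3.78²) = 7.105.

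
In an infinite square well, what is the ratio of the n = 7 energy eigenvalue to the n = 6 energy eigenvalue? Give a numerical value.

E_n = n²π²ℏ²/(2mL²) so the ratio is n₂²/n₁² = 49/36 = 1.36111.

1.36111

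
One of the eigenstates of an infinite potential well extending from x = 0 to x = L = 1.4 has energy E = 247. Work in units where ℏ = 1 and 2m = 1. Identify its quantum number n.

n = 7

For an infinite well E_n = n²π²ℏ²/(2mL²), so n = (L/πℏ)√(2mE).
n = (1.4/π) × √(2 × 0.5 × 247) = 7.004 → n = 7.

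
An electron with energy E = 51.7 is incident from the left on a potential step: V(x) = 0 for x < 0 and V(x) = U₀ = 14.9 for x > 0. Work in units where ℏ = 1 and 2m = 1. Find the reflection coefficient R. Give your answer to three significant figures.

The wavenumbers are k₁ = √(2mE)/ℏ = 7.190 on the left and k₂ = √(2m(E − U₀))/ℏ = 6.066 on the right.
Matching ψ and ψ′ at x = 0 gives r = (k₁ − k₂)/(k₁ + k₂), so R = r² = 0.007189 and T = 1 − R = 0.9928.

R = 0.00719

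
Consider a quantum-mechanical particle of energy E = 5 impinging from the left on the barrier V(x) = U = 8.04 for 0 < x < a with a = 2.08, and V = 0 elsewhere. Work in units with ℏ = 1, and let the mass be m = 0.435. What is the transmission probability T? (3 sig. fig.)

T = 0.00433

Since E < U the interior solution is evanescent with decay constant κ = √(2m(U − E))/ℏ = 1.626.
κa = 3.383, sinh(κa) = 14.71.
The exact tunnelling result is T⁻¹ = 1 + U² sinh²(κa) / [4E(U − E)] = 231.0, so T = 0.00433.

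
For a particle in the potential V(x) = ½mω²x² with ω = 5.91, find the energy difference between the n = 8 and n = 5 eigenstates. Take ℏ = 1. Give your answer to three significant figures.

ΔE = 17.7

E_n = ℏω(n + ½), so ΔE = (8 − 5) ℏω = 3 × 5.91 = 17.73.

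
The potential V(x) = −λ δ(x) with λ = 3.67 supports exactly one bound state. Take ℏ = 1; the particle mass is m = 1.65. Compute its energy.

For x ≠ 0 the bound state is ψ ∝ e^{−κ|x|}; integrating the TISE across the delta gives the cusp condition 2κ = 2mλ/ℏ², so κ = 6.056.
Then E = −ℏ²κ²/(2m) = −mλ²/(2ℏ²) = -11.11.

E = -11.1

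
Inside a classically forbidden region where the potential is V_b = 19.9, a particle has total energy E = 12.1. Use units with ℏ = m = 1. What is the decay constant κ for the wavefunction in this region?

κ = 3.95

Since E < V_b the TISE in this region is ψ'' = κ²ψ with κ = √(2m(V_b − E))/ℏ.
κ = √(2 × 1 × 7.8) = 3.950.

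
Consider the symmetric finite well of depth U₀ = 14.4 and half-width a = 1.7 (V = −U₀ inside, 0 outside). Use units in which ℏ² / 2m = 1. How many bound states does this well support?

The dimensionless depth is z₀ = a√(2mU₀)/ℏ = 1.7 × √(14.40) = 6.451.
A new bound state (alternating even/odd) appears each time z₀ passes a multiple of π/2, so N = ⌊2z₀/π⌋ + 1 = ⌊4.107⌋ + 1 = 5.

N = 5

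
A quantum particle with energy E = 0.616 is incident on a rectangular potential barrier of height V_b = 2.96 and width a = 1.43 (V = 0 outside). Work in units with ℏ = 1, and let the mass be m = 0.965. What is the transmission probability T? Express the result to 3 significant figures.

T = 0.00601

E < V_b: inside the barrier ψ ∝ e^{±κx} with κ = √(2m(V_b − E))/ℏ = 2.127.
κa = 3.042, sinh(κa) = 10.44.
The exact tunnelling result is T⁻¹ = 1 + V_b² sinh²(κa) / [4E(V_b − E)] = 166.5, so T = 0.00601.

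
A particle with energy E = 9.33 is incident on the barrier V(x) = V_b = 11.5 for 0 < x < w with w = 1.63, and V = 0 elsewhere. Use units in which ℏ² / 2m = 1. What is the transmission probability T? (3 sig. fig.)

T = 0.0200

E < V_b: inside the barrier ψ ∝ e^{±κx} with κ = √(2m(V_b − E))/ℏ = 1.473.
κw = 2.401, sinh(κw) = 5.473.
Matching ψ, ψ′ at both faces gives T = [1 + V_b² sinh²(κw) / (4E(V_b − E))]⁻¹ = 1/49.91 = 0.0200.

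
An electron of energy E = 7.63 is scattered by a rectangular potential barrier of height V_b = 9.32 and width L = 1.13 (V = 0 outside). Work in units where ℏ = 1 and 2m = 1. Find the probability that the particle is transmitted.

Since E < V_b the interior solution is evanescent with decay constant κ = √(2m(V_b − E))/ℏ = 1.300.
κL = 1.469, sinh(κL) = 2.057.
Matching ψ, ψ′ at both faces gives T = [1 + V_b² sinh²(κL) / (4E(V_b − E))]⁻¹ = 1/8.128 = 0.123.

T = 0.123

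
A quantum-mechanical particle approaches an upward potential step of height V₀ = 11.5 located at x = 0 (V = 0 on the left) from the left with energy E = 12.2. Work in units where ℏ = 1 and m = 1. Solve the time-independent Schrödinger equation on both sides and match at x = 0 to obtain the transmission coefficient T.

The wavenumbers are k₁ = √(2mE)/ℏ = 4.940 on the left and k₂ = √(2m(E − V₀))/ℏ = 1.183 on the right.
Matching ψ and ψ′ at x = 0 gives r = (k₁ − k₂)/(k₁ + k₂), so R = r² = 0.3764 and T = 1 − R = 0.6236.

T = 0.624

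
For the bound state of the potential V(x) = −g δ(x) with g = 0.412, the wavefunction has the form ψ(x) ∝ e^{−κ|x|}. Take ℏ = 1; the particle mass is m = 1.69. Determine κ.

κ = 0.696

Integrating the TISE across x = 0 gives the cusp condition ψ'(0⁺) − ψ'(0⁻) = −(2mg/ℏ²)ψ(0).
With ψ ∝ e^{−κ|x|} this yields −2κ = −2mg/ℏ², so κ = mg/ℏ² = 0.6963.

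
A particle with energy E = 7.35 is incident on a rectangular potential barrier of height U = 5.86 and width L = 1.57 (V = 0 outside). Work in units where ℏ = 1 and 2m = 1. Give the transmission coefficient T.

E > U: inside the barrier k₂ = √(2m(E − U))/ℏ = 1.221, k₂L = 1.916.
T = [1 + U² sin²(k₂L) / (4E(E − U))]⁻¹ = 1/1.694 = 0.590.

T = 0.590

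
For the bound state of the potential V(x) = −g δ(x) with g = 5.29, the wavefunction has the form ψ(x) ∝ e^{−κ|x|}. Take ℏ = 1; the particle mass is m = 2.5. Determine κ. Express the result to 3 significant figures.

Integrate −(ℏ²/2m)ψ'' − gδ(x)ψ = Eψ from −ε to +ε: the ψ'' term gives ψ'(0⁺) − ψ'(0⁻) and the δ term gives −(2mg/ℏ²)ψ(0).
With ψ ∝ e^{−κ|x|} this yields −2κ = −2mg/ℏ², so κ = mg/ℏ² = 13.23.

κ = 13.2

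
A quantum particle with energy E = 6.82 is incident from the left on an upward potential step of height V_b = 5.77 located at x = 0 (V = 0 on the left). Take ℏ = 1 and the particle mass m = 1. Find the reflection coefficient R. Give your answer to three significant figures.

R = 0.190

On each side the TISE gives plane waves with k = √(2m(E − V))/ℏ: k₁ = √(2·1·6.82) = 3.693, k₂ = √(2·1·1.05) = 1.449.
Continuity of ψ and ψ′ at the step yields the reflection amplitude r = (k₁ − k₂)/(k₁ + k₂) = 0.4364; thus R = |r|² = 0.1904, T = 0.8096.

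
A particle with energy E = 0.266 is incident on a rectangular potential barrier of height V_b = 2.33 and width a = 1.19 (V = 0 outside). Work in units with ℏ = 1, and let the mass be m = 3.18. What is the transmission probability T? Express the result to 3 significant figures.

Since E < V_b the interior solution is evanescent with decay constant κ = √(2m(V_b − E))/ℏ = 3.623.
κa = 4.312, sinh(κa) = 37.27.
Matching ψ, ψ′ at both faces gives T = [1 + V_b² sinh²(κa) / (4E(V_b − E))]⁻¹ = 1/3435 = 0.000291.

T = 0.000291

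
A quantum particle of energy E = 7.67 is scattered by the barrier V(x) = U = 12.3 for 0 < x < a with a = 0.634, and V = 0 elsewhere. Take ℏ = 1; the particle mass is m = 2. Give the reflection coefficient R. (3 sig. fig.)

E < U: inside the barrier ψ ∝ e^{±κx} with κ = √(2m(U − E))/ℏ = 4.303.
κa = 2.728, sinh(κa) = 7.622.
Matching ψ, ψ′ at both faces gives T = [1 + U² sinh²(κa) / (4E(U − E))]⁻¹ = 1/62.87 = 0.0159.
R = 1 − T = 0.984.

R = 0.984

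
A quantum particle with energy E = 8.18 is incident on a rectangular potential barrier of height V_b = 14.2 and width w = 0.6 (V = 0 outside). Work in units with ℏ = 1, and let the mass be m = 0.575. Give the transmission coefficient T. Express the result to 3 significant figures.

E < V_b: inside the barrier ψ ∝ e^{±κx} with κ = √(2m(V_b − E))/ℏ = 2.631.
κw = 1.579, sinh(κw) = 2.321.
Matching ψ, ψ′ at both faces gives T = [1 + V_b² sinh²(κw) / (4E(V_b − E))]⁻¹ = 1/6.516 = 0.153.

T = 0.153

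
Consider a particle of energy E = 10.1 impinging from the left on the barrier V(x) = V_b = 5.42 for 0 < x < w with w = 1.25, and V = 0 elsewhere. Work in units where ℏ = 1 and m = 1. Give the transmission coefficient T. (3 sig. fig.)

T = 0.942

Above the barrier the interior wavenumber is k₂ = √(2m(E − V_b))/ℏ = 3.059, giving phase k₂w = 3.824.
Matching at both interfaces gives T⁻¹ = 1 + V_b² sin²(k₂w) / [4E(E − V_b)] = 1.062, hence T = 0.942.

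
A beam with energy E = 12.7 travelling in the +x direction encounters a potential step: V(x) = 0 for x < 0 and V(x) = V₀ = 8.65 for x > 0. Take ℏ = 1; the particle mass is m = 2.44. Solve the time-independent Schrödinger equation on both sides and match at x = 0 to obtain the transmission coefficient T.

On each side the TISE gives plane waves with k = √(2m(E − V))/ℏ: k₁ = √(2·2.44·12.7) = 7.872, k₂ = √(2·2.44·4.05) = 4.446.
Matching ψ and ψ′ at x = 0 gives r = (k₁ − k₂)/(k₁ + k₂), so R = r² = 0.07739 and T = 1 − R = 0.9226.

T = 0.923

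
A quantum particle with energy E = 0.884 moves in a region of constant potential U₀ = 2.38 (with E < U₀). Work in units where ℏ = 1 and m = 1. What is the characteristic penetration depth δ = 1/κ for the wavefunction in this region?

Since E < U₀ the TISE in this region is ψ'' = κ²ψ with κ = √(2m(U₀ − E))/ℏ.
κ = √(2 × 1 × 1.496) = 1.730. The penetration depth is δ = 1/κ = 0.578.

δ = 0.578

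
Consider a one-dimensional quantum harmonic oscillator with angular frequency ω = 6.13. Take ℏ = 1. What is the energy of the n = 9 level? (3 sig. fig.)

The oscillator eigenvalues are E_n = ℏω(n + ½), so E_9 = 6.13 × 9.5 = 58.24.

E = 58.2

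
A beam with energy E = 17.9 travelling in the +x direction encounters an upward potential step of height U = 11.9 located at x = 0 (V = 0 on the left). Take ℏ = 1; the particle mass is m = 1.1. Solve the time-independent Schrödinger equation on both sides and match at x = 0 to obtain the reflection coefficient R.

R = 0.0711

The wavenumbers are k₁ = √(2mE)/ℏ = 6.275 on the left and k₂ = √(2m(E − U))/ℏ = 3.633 on the right.
Continuity of ψ and ψ′ at the step yields the reflection amplitude r = (k₁ − k₂)/(k₁ + k₂) = 0.2667; thus R = |r|² = 0.07111, T = 0.9289.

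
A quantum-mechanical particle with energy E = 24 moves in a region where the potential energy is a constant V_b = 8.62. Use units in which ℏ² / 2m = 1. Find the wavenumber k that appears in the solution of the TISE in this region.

k = 3.92

With E > V_b the solution is oscillatory, ψ ∝ e^{±ikx} with k = √(2m(E − V_b))/ℏ.
k = √(2 × 0.5 × 15.38) = 3.922.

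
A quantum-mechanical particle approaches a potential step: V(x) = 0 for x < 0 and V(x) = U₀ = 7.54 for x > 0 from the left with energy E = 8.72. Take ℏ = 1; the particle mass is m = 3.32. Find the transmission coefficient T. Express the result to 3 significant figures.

On each side the TISE gives plane waves with k = √(2m(E − V))/ℏ: k₁ = √(2·3.32·8.72) = 7.609, k₂ = √(2·3.32·1.18) = 2.799.
Matching ψ and ψ′ at x = 0 gives r = (k₁ − k₂)/(k₁ + k₂), so R = r² = 0.2136 and T = 1 − R = 0.7864.

T = 0.786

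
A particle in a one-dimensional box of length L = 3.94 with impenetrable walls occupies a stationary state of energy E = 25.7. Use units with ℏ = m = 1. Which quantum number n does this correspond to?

From E_n = n²π²ℏ²/(2mL²) invert to n = √(2mL²E)/(πℏ).
n = (3.94/π) × √(2 × 1 × 25.7) = 8.991 → n = 9.

n = 9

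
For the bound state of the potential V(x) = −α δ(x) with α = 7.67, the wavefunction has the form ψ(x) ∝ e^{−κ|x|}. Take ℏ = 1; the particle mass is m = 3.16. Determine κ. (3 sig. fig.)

Integrating the TISE across x = 0 gives the cusp condition ψ'(0⁺) − ψ'(0⁻) = −(2mα/ℏ²)ψ(0).
With ψ ∝ e^{−κ|x|} this yields −2κ = −2mα/ℏ², so κ = mα/ℏ² = 24.24.

κ = 24.2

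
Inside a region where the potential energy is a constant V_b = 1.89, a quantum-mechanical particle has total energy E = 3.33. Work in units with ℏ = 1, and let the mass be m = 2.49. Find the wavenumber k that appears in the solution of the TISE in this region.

With E > V_b the solution is oscillatory, ψ ∝ e^{±ikx} with k = √(2m(E − V_b))/ℏ.
k = √(2 × 2.49 × 1.44) = 2.678.

k = 2.68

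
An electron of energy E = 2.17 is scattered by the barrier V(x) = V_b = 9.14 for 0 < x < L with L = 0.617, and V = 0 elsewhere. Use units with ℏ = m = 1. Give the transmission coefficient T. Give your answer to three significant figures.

E < V_b: inside the barrier ψ ∝ e^{±κx} with κ = √(2m(V_b − E))/ℏ = 3.734.
κL = 2.304, sinh(κL) = 4.955.
Matching ψ, ψ′ at both faces gives T = [1 + V_b² sinh²(κL) / (4E(V_b − E))]⁻¹ = 1/34.91 = 0.0286.

T = 0.0286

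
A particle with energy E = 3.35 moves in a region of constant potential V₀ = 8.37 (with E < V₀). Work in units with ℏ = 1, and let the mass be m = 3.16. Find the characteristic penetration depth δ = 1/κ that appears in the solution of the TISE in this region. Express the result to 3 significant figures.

δ = 0.178

Since E < V₀ the TISE in this region is ψ'' = κ²ψ with κ = √(2m(V₀ − E))/ℏ.
κ = √(2 × 3.16 × 5.02) = 5.633. The penetration depth is δ = 1/κ = 0.178.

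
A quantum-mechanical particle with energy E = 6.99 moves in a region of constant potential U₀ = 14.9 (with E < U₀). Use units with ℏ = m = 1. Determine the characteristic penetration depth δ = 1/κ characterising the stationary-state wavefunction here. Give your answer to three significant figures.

Since E < U₀ the TISE in this region is ψ'' = κ²ψ with κ = √(2m(U₀ − E))/ℏ.
κ = √(2 × 1 × 7.91) = 3.977. The penetration depth is δ = 1/κ = 0.251.

δ = 0.251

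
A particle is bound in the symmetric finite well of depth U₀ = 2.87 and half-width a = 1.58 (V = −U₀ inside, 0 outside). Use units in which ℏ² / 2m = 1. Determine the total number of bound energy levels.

Define the well-strength parameter z₀ = (a/ℏ)√(2mU₀) = 1.58 × √(2·0.5·2.87) = 2.677.
A new bound state (alternating even/odd) appears each time z₀ passes a multiple of π/2, so N = ⌊2z₀/π⌋ + 1 = ⌊1.704⌋ + 1 = 2.

N = 2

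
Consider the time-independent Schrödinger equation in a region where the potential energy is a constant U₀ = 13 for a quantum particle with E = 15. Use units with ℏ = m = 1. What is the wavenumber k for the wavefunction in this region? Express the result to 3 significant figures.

With E > U₀ the solution is oscillatory, ψ ∝ e^{±ikx} with k = √(2m(E − U₀))/ℏ.
k = √(2 × 1 × 2) = 2.000.

k = 2.00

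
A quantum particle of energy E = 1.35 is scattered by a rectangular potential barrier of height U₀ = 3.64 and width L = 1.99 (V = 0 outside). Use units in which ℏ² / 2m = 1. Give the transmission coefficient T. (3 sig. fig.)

Since E < U₀ the interior solution is evanescent with decay constant κ = √(2m(U₀ − E))/ℏ = 1.513.
κL = 3.011, sinh(κL) = 10.13.
The exact tunnelling result is T⁻¹ = 1 + U₀² sinh²(κL) / [4E(U₀ − E)] = 111.0, so T = 0.00901.

T = 0.00901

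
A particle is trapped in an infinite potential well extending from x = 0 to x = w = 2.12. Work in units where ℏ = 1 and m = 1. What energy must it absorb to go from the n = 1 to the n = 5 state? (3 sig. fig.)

E_n = n²π²ℏ²/(2mw²), so ΔE = (5² − 1²) π²ℏ²/(2mw²).
ΔE = 24 × π² / (2 × 1 × 2.12²) = 26.35.

ΔE = 26.4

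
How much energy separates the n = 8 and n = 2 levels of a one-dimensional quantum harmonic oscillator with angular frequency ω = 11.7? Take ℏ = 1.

E_n = ℏω(n + ½), so ΔE = (8 − 2) ℏω = 6 × 11.7 = 70.20.

ΔE = 70.2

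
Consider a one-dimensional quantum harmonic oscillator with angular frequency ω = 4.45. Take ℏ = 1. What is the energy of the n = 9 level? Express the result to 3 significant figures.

E = 42.3

Using E_n = (n + ½)ℏω: E_9 = 9.5 × 4.45 = 42.28.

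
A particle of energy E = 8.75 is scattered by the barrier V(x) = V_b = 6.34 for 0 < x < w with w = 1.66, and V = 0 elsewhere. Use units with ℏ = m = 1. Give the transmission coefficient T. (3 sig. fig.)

E > V_b: inside the barrier k₂ = √(2m(E − V_b))/ℏ = 2.195, k₂w = 3.644.
Matching at both interfaces gives T⁻¹ = 1 + V_b² sin²(k₂w) / [4E(E − V_b)] = 1.111, hence T = 0.900.

T = 0.900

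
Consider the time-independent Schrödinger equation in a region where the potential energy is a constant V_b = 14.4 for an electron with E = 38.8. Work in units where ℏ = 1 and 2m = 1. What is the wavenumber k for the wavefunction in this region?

k = 4.94

With E > V_b the solution is oscillatory, ψ ∝ e^{±ikx} with k = √(2m(E − V_b))/ℏ.
k = √(2 × 0.5 × 24.4) = 4.940.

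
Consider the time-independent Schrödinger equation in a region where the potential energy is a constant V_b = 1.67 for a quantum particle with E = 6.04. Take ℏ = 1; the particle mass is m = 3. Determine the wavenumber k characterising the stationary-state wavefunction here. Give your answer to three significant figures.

k = 5.12

With E > V_b the solution is oscillatory, ψ ∝ e^{±ikx} with k = √(2m(E − V_b))/ℏ.
k = √(2 × 3 × 4.37) = 5.121.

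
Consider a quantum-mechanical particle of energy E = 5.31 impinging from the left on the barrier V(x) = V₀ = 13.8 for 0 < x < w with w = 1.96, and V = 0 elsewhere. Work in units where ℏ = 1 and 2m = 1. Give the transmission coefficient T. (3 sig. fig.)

T = 0.0000415

Since E < V₀ the interior solution is evanescent with decay constant κ = √(2m(V₀ − E))/ℏ = 2.914.
κw = 5.711, sinh(κw) = 151.1.
The exact tunnelling result is T⁻¹ = 1 + V₀² sinh²(κw) / [4E(V₀ − E)] = 24110, so T = 0.0000415.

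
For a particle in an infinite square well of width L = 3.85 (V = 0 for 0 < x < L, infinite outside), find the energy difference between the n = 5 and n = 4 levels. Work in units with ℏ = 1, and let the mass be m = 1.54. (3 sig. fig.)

ΔE = 1.95

E_n = n²π²ℏ²/(2mL²), so ΔE = (5² − 4²) π²ℏ²/(2mL²).
ΔE = 9 × π² / (2 × 1.54 × 3.85²) = 1.946.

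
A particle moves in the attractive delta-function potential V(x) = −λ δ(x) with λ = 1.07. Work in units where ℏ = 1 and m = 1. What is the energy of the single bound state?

For x ≠ 0 the bound state is ψ ∝ e^{−κ|x|}; integrating the TISE across the delta gives the cusp condition 2κ = 2mλ/ℏ², so κ = 1.070.
Then E = −ℏ²κ²/(2m) = −mλ²/(2ℏ²) = -0.5725.

E = -0.572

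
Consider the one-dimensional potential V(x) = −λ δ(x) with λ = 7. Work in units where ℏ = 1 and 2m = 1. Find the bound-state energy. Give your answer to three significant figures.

E = -12.3

For x ≠ 0 the bound state is ψ ∝ e^{−κ|x|}; integrating the TISE across the delta gives the cusp condition 2κ = 2mλ/ℏ², so κ = 3.500.
Then E = −ℏ²κ²/(2m) = −mλ²/(2ℏ²) = -12.25.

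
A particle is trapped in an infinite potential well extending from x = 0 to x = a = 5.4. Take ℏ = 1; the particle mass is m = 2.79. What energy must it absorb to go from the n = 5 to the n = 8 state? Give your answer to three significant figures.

ΔE = 2.37

E_n = n²π²ℏ²/(2ma²), so ΔE = (8² − 5²) π²ℏ²/(2ma²).
ΔE = 39 × π² / (2 × 2.79 × 5.4²) = 2.366.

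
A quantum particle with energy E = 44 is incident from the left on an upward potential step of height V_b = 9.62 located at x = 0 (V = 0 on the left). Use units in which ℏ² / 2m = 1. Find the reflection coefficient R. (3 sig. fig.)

R = 0.00379

The wavenumbers are k₁ = √(2mE)/ℏ = 6.633 on the left and k₂ = √(2m(E − V_b))/ℏ = 5.863 on the right.
Matching ψ and ψ′ at x = 0 gives r = (k₁ − k₂)/(k₁ + k₂), so R = r² = 0.003795 and T = 1 − R = 0.9962.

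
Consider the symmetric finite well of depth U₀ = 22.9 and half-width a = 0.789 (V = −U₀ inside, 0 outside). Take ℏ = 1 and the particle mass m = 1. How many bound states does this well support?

The dimensionless depth is z₀ = a√(2mU₀)/ℏ = 0.789 × √(45.80) = 5.340.
The even/odd transcendental equations gain one root per π/2 in z₀, giving N = 1 + ⌊2z₀/π⌋ = 1 + ⌊3.399⌋ = 4.

N = 4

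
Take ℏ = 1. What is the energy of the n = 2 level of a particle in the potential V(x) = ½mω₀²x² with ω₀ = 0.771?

The oscillator eigenvalues are E_n = ℏω₀(n + ½), so E_2 = 0.771 × 2.5 = 1.928.

E = 1.93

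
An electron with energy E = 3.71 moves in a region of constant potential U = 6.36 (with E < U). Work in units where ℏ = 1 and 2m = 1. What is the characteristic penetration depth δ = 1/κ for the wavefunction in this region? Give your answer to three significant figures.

Since E < U the TISE in this region is ψ'' = κ²ψ with κ = √(2m(U − E))/ℏ.
κ = √(2 × 0.5 × 2.65) = 1.628. The penetration depth is δ = 1/κ = 0.614.

δ = 0.614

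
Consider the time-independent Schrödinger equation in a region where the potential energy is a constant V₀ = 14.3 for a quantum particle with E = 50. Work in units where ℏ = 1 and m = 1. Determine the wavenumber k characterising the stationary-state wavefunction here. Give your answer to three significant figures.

k = 8.45

With E > V₀ the solution is oscillatory, ψ ∝ e^{±ikx} with k = √(2m(E − V₀))/ℏ.
k = √(2 × 1 × 35.7) = 8.450.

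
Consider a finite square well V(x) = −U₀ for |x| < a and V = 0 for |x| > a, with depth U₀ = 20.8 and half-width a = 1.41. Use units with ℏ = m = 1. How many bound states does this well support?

N = 6

The dimensionless depth is z₀ = a√(2mU₀)/ℏ = 1.41 × √(41.60) = 9.094.
A new bound state (alternating even/odd) appears each time z₀ passes a multiple of π/2, so N = ⌊2z₀/π⌋ + 1 = ⌊5.790⌋ + 1 = 6.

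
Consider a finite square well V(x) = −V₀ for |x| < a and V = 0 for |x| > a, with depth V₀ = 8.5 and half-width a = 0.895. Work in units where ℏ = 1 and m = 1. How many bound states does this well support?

The dimensionless depth is z₀ = a√(2mV₀)/ℏ = 0.895 × √(17.00) = 3.690.
The even/odd transcendental equations gain one root per π/2 in z₀, giving N = 1 + ⌊2z₀/π⌋ = 1 + ⌊2.349⌋ = 3.

N = 3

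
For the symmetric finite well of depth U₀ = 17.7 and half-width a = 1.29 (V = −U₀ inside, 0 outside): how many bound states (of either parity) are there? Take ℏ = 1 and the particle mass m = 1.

Define the well-strength parameter z₀ = (a/ℏ)√(2mU₀) = 1.29 × √(2·1·17.7) = 7.675.
The even/odd transcendental equations gain one root per π/2 in z₀, giving N = 1 + ⌊2z₀/π⌋ = 1 + ⌊4.886⌋ = 5.

N = 5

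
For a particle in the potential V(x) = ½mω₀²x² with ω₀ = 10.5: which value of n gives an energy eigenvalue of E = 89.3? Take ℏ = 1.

n = 8

Invert E_n = (n + ½)ℏω₀: n = E/ℏω₀ − ½ = 8.005, so n = 8.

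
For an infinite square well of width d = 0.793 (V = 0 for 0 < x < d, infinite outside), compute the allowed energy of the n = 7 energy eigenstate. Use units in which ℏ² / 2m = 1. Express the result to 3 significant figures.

E = 769

The infinite-well eigenfunctions ψ_n = √(2/d) sin(nπx/d) vanish at both walls, giving E_n = n²π²ℏ²/(2md²).
E_7 = 7² × π² / (2 × 0.5 × 0.793²) = 769.0.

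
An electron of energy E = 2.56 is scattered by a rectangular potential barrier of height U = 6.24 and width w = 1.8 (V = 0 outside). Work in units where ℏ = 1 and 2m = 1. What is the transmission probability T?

T = 0.00387

E < U: inside the barrier ψ ∝ e^{±κx} with κ = √(2m(U − E))/ℏ = 1.918.
κw = 3.453, sinh(κw) = 15.78.
Matching ψ, ψ′ at both faces gives T = [1 + U² sinh²(κw) / (4E(U − E))]⁻¹ = 1/258.4 = 0.00387.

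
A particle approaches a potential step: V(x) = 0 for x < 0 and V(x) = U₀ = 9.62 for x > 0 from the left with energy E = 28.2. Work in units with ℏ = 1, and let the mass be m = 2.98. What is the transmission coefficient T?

On each side the TISE gives plane waves with k = √(2m(E − V))/ℏ: k₁ = √(2·2.98·28.2) = 12.96, k₂ = √(2·2.98·18.58) = 10.52.
Continuity of ψ and ψ′ at the step yields the reflection amplitude r = (k₁ − k₂)/(k₁ + k₂) = 0.1039; thus R = |r|² = 0.01080, T = 0.9892.

T = 0.989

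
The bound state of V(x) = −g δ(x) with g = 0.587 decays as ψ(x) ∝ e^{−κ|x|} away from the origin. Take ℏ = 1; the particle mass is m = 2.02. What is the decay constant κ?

κ = 1.19

Integrating the TISE across x = 0 gives the cusp condition ψ'(0⁺) − ψ'(0⁻) = −(2mg/ℏ²)ψ(0).
With ψ ∝ e^{−κ|x|} this yields −2κ = −2mg/ℏ², so κ = mg/ℏ² = 1.186.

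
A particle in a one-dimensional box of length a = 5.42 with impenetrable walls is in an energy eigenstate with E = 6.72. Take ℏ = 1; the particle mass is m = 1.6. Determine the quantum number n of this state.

n = 8

For an infinite well E_n = n²π²ℏ²/(2ma²), so n = (a/πℏ)√(2mE).
n = (5.42/π) × √(2 × 1.6 × 6.72) = 8.000 → n = 8.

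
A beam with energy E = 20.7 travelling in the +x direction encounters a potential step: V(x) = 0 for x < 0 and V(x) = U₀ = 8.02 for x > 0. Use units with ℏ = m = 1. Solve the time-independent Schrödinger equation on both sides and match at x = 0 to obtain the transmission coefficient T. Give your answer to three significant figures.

T = 0.985

The wavenumbers are k₁ = √(2mE)/ℏ = 6.434 on the left and k₂ = √(2m(E − U₀))/ℏ = 5.036 on the right.
Matching ψ and ψ′ at x = 0 gives r = (k₁ − k₂)/(k₁ + k₂), so R = r² = 0.01486 and T = 1 − R = 0.9851.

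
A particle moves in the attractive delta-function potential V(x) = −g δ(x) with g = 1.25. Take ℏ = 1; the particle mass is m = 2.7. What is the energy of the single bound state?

E = -2.11

The bound state is ψ(x) = √κ e^{−κ|x|}. The derivative jump ψ'(0⁺) − ψ'(0⁻) = −(2mg/ℏ²)ψ(0) fixes κ = mg/ℏ² = 3.375.
Then E = −ℏ²κ²/(2m) = −mg²/(2ℏ²) = -2.109.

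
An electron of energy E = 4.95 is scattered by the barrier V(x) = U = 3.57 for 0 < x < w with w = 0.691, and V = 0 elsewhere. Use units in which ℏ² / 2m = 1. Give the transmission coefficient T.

T = 0.803

Above the barrier the interior wavenumber is k₂ = √(2m(E − U))/ℏ = 1.175, giving phase k₂w = 0.8117.
T = [1 + U² sin²(k₂w) / (4E(E − U))]⁻¹ = 1/1.245 = 0.803.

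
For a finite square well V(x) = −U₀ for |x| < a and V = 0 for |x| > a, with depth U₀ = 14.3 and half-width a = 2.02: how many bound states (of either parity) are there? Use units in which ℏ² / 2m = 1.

Define the well-strength parameter z₀ = (a/ℏ)√(2mU₀) = 2.02 × √(2·0.5·14.3) = 7.639.
The even/odd transcendental equations gain one root per π/2 in z₀, giving N = 1 + ⌊2z₀/π⌋ = 1 + ⌊4.863⌋ = 5.

N = 5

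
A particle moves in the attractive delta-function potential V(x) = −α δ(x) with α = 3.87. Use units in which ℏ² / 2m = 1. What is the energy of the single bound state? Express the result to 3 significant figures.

E = -3.74

For x ≠ 0 the bound state is ψ ∝ e^{−κ|x|}; integrating the TISE across the delta gives the cusp condition 2κ = 2mα/ℏ², so κ = 1.935.
Then E = −ℏ²κ²/(2m) = −mα²/(2ℏ²) = -3.744.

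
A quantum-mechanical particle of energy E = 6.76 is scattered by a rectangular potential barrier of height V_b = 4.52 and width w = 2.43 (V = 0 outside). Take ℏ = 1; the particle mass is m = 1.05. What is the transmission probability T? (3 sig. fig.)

Above the barrier the interior wavenumber is k₂ = √(2m(E − V_b))/ℏ = 2.169, giving phase k₂w = 5.270.
Matching at both interfaces gives T⁻¹ = 1 + V_b² sin²(k₂w) / [4E(E − V_b)] = 1.243, hence T = 0.805.

T = 0.805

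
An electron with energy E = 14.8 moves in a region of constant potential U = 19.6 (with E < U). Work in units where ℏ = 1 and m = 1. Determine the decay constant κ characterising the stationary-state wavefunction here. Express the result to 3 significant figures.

κ = 3.10

Since E < U the TISE in this region is ψ'' = κ²ψ with κ = √(2m(U − E))/ℏ.
κ = √(2 × 1 × 4.8) = 3.098.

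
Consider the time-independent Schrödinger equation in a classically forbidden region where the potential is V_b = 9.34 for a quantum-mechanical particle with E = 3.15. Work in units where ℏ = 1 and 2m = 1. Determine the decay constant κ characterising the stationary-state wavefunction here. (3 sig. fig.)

κ = 2.49

Since E < V_b the TISE in this region is ψ'' = κ²ψ with κ = √(2m(V_b − E))/ℏ.
κ = √(2 × 0.5 × 6.19) = 2.488.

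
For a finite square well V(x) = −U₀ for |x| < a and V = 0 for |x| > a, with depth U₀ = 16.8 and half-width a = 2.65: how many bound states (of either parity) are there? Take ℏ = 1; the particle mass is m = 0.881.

The dimensionless depth is z₀ = a√(2mU₀)/ℏ = 2.65 × √(29.60) = 14.42.
A new bound state (alternating even/odd) appears each time z₀ passes a multiple of π/2, so N = ⌊2z₀/π⌋ + 1 = ⌊9.179⌋ + 1 = 10.

N = 10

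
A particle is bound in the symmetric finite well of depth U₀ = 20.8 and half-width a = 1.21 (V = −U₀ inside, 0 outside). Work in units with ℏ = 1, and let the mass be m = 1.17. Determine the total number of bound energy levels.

The dimensionless depth is z₀ = a√(2mU₀)/ℏ = 1.21 × √(48.67) = 8.442.
The even/odd transcendental equations gain one root per π/2 in z₀, giving N = 1 + ⌊2z₀/π⌋ = 1 + ⌊5.374⌋ = 6.

N = 6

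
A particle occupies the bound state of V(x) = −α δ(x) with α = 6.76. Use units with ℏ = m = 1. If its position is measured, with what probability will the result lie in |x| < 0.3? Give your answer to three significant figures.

The normalised bound state is ψ = √κ e^{−κ|x|} with κ = mα/ℏ² = 6.760.
P(|x| < d) = ∫_{−d}^{d} κ e^{−2κ|x|} dx = 1 − e^{−2κd} = 1 − e^{−4.056} = 0.9827.

P = 0.983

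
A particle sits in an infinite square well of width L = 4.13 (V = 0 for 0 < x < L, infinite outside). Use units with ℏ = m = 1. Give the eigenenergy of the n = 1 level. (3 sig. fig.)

E = 0.289

Requiring ψ(0) = ψ(L) = 0 quantises k = nπ/L, hence E_n = ℏ²k²/2m = n²π²ℏ²/(2mL²).
E_1 = 1² × π² / (2 × 1 × 4.13²) = 0.2893.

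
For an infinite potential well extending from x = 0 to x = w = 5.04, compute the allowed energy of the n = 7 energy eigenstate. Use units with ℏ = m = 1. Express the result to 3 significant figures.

E = 9.52

The infinite-well eigenfunctions ψ_n = √(2/w) sin(nπx/w) vanish at both walls, giving E_n = n²π²ℏ²/(2mw²).
E_7 = 7² × π² / (2 × 1 × 5.04²) = 9.519.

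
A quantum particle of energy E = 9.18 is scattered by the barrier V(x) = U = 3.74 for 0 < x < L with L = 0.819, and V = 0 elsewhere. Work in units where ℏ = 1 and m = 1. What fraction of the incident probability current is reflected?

E > U: inside the barrier k₂ = √(2m(E − U))/ℏ = 3.298, k₂L = 2.701.
T = [1 + U² sin²(k₂L) / (4E(E − U))]⁻¹ = 1/1.013 = 0.987.
R = 1 − T = 0.0126.

R = 0.0126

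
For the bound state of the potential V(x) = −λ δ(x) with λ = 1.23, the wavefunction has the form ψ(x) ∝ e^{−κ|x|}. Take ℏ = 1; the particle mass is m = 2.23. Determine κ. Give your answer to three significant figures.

Integrate −(ℏ²/2m)ψ'' − λδ(x)ψ = Eψ from −ε to +ε: the ψ'' term gives ψ'(0⁺) − ψ'(0⁻) and the δ term gives −(2mλ/ℏ²)ψ(0).
With ψ ∝ e^{−κ|x|} this yields −2κ = −2mλ/ℏ², so κ = mλ/ℏ² = 2.743.

κ = 2.74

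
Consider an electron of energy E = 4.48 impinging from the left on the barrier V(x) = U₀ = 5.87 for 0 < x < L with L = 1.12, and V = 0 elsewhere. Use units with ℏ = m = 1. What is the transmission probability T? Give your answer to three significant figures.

E < U₀: inside the barrier ψ ∝ e^{±κx} with κ = √(2m(U₀ − E))/ℏ = 1.667.
κL = 1.867, sinh(κL) = 3.159.
Matching ψ, ψ′ at both faces gives T = [1 + U₀² sinh²(κL) / (4E(U₀ − E))]⁻¹ = 1/14.80 = 0.0676.

T = 0.0676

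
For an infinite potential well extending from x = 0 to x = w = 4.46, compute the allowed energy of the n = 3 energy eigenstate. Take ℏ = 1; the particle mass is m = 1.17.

E = 1.91

The infinite-well eigenfunctions ψ_n = √(2/w) sin(nπx/w) vanish at both walls, giving E_n = n²π²ℏ²/(2mw²).
E_3 = 3² × π² / (2 × 1.17 × 4.46²) = 1.908.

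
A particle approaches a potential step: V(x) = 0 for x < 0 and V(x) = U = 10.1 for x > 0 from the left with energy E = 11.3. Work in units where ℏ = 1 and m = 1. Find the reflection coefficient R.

On each side the TISE gives plane waves with k = √(2m(E − V))/ℏ: k₁ = √(2·1·11.3) = 4.754, k₂ = √(2·1·1.2) = 1.549.
Continuity of ψ and ψ′ at the step yields the reflection amplitude r = (k₁ − k₂)/(k₁ + k₂) = 0.5084; thus R = |r|² = 0.2585, T = 0.7415.

R = 0.259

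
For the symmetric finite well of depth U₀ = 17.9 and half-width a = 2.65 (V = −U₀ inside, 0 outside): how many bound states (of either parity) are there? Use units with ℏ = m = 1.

The dimensionless depth is z₀ = a√(2mU₀)/ℏ = 2.65 × √(35.80) = 15.86.
A new bound state (alternating even/odd) appears each time z₀ passes a multiple of π/2, so N = ⌊2z₀/π⌋ + 1 = ⌊10.09⌋ + 1 = 11.

N = 11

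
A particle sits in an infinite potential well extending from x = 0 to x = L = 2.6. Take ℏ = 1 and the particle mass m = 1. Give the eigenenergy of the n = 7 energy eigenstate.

E = 35.8

Requiring ψ(0) = ψ(L) = 0 quantises k = nπ/L, hence E_n = ℏ²k²/2m = n²π²ℏ²/(2mL²).
E_7 = 7² × π² / (2 × 1 × 2.6²) = 35.77.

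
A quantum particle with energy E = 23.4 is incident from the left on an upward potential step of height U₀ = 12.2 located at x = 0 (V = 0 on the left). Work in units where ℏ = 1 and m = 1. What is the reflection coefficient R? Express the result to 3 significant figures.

R = 0.0332

The wavenumbers are k₁ = √(2mE)/ℏ = 6.841 on the left and k₂ = √(2m(E − U₀))/ℏ = 4.733 on the right.
Continuity of ψ and ψ′ at the step yields the reflection amplitude r = (k₁ − k₂)/(k₁ + k₂) = 0.1821; thus R = |r|² = 0.03318, T = 0.9668.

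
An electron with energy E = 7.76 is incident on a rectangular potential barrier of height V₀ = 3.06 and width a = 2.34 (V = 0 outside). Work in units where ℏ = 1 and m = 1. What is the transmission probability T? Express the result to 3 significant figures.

Above the barrier the interior wavenumber is k₂ = √(2m(E − V₀))/ℏ = 3.066, giving phase k₂a = 7.174.
Matching at both interfaces gives T⁻¹ = 1 + V₀² sin²(k₂a) / [4E(E − V₀)] = 1.039, hence T = 0.963.

T = 0.963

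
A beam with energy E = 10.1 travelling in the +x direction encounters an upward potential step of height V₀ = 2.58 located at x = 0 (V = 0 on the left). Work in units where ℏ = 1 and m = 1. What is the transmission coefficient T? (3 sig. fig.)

On each side the TISE gives plane waves with k = √(2m(E − V))/ℏ: k₁ = √(2·1·10.1) = 4.494, k₂ = √(2·1·7.52) = 3.878.
Continuity of ψ and ψ′ at the step yields the reflection amplitude r = (k₁ − k₂)/(k₁ + k₂) = 0.07361; thus R = |r|² = 0.005418, T = 0.9946.

T = 0.995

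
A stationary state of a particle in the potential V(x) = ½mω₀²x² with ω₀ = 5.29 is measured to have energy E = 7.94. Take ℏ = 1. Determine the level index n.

n = 1

Invert E_n = (n + ½)ℏω₀: n = E/ℏω₀ − ½ = 1.001, so n = 1.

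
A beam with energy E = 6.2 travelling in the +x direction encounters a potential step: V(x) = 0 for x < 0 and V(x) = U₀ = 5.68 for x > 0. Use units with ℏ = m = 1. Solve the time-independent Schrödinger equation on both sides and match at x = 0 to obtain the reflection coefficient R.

On each side the TISE gives plane waves with k = √(2m(E − V))/ℏ: k₁ = √(2·1·6.2) = 3.521, k₂ = √(2·1·0.52) = 1.020.
Matching ψ and ψ′ at x = 0 gives r = (k₁ − k₂)/(k₁ + k₂), so R = r² = 0.3034 and T = 1 − R = 0.6966.

R = 0.303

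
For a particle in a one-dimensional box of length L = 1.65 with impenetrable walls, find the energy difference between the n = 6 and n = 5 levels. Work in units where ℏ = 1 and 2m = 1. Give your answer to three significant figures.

E_n = n²π²ℏ²/(2mL²), so ΔE = (6² − 5²) π²ℏ²/(2mL²).
ΔE = 11 × π² / (2 × 0.5 × 1.65²) = 39.88.

ΔE = 39.9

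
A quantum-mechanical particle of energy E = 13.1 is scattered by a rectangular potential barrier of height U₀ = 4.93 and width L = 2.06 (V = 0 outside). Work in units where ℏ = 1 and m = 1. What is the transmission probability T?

E > U₀: inside the barrier k₂ = √(2m(E − U₀))/ℏ = 4.042, k₂L = 8.327.
Matching at both interfaces gives T⁻¹ = 1 + U₀² sin²(k₂L) / [4E(E − U₀)] = 1.045, hence T = 0.957.

T = 0.957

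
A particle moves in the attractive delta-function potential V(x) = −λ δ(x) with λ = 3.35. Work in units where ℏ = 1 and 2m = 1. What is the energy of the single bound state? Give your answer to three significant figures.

E = -2.81

For x ≠ 0 the bound state is ψ ∝ e^{−κ|x|}; integrating the TISE across the delta gives the cusp condition 2κ = 2mλ/ℏ², so κ = 1.675.
Then E = −ℏ²κ²/(2m) = −mλ²/(2ℏ²) = -2.806.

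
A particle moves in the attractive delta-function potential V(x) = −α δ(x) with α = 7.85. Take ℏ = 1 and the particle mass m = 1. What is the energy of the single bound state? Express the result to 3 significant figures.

E = -30.8

The bound state is ψ(x) = √κ e^{−κ|x|}. The derivative jump ψ'(0⁺) − ψ'(0⁻) = −(2mα/ℏ²)ψ(0) fixes κ = mα/ℏ² = 7.850.
Then E = −ℏ²κ²/(2m) = −mα²/(2ℏ²) = -30.81.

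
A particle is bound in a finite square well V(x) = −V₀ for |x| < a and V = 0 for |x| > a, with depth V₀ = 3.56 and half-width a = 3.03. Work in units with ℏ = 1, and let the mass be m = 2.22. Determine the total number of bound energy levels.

The dimensionless depth is z₀ = a√(2mV₀)/ℏ = 3.03 × √(15.81) = 12.05.
The even/odd transcendental equations gain one root per π/2 in z₀, giving N = 1 + ⌊2z₀/π⌋ = 1 + ⌊7.669⌋ = 8.

N = 8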